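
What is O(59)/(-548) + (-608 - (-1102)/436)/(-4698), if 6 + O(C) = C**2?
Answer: -435829717/70155234 ≈ -6.2124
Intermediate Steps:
O(C) = -6 + C**2
O(59)/(-548) + (-608 - (-1102)/436)/(-4698) = (-6 + 59**2)/(-548) + (-608 - (-1102)/436)/(-4698) = (-6 + 3481)*(-1/548) + (-608 - (-1102)/436)*(-1/4698) = 3475*(-1/548) + (-608 - 1*(-551/218))*(-1/4698) = -3475/548 + (-608 + 551/218)*(-1/4698) = -3475/548 - 131993/218*(-1/4698) = -3475/548 + 131993/1024164 = -435829717/70155234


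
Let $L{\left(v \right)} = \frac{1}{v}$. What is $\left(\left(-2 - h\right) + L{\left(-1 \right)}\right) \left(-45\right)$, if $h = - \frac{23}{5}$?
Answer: $-72$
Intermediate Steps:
$h = - \frac{23}{5}$ ($h = \left(-23\right) \frac{1}{5} = - \frac{23}{5} \approx -4.6$)
$\left(\left(-2 - h\right) + L{\left(-1 \right)}\right) \left(-45\right) = \left(\left(-2 - - \frac{23}{5}\right) + \frac{1}{-1}\right) \left(-45\right) = \left(\left(-2 + \frac{23}{5}\right) - 1\right) \left(-45\right) = \left(\frac{13}{5} - 1\right) \left(-45\right) = \frac{8}{5} \left(-45\right) = -72$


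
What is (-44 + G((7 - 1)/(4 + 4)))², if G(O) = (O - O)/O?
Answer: 1936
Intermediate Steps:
G(O) = 0 (G(O) = 0/O = 0)
(-44 + G((7 - 1)/(4 + 4)))² = (-44 + 0)² = (-44)² = 1936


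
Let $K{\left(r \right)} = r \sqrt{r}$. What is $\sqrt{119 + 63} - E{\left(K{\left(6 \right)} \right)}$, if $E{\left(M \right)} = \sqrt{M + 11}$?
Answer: $\sqrt{182} - \sqrt{11 + 6 \sqrt{6}} \approx 8.4215$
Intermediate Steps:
$K{\left(r \right)} = r^{\frac{3}{2}}$
$E{\left(M \right)} = \sqrt{11 + M}$
$\sqrt{119 + 63} - E{\left(K{\left(6 \right)} \right)} = \sqrt{119 + 63} - \sqrt{11 + 6^{\frac{3}{2}}} = \sqrt{182} - \sqrt{11 + 6 \sqrt{6}}$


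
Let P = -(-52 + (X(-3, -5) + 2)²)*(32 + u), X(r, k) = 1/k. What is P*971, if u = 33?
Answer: 15387437/5 ≈ 3.0775e+6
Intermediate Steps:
P = 15847/5 (P = -(-52 + (1/(-5) + 2)²)*(32 + 33) = -(-52 + (-⅕ + 2)²)*65 = -(-52 + (9/5)²)*65 = -(-52 + 81/25)*65 = -(-1219)*65/25 = -1*(-15847/5) = 15847/5 ≈ 3169.4)
P*971 = (15847/5)*971 = 15387437/5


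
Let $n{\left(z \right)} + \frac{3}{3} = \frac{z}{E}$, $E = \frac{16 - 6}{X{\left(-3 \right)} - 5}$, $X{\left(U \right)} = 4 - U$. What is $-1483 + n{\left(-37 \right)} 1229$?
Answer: $- \frac{59033}{5} \approx -11807.0$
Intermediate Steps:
$E = 5$ ($E = \frac{16 - 6}{\left(4 - -3\right) - 5} = \frac{10}{\left(4 + 3\right) + \left(-6 + 1\right)} = \frac{10}{7 - 5} = \frac{10}{2} = 10 \cdot \frac{1}{2} = 5$)
$n{\left(z \right)} = -1 + \frac{z}{5}$
$-1483 + n{\left(-37 \right)} 1229 = -1483 + \left(-1 + \frac{1}{5} \left(-37\right)\right) 1229 = -1483 + \left(-1 - \frac{37}{5}\right) 1229 = -1483 - \frac{51618}{5} = - \frac{59033}{5}$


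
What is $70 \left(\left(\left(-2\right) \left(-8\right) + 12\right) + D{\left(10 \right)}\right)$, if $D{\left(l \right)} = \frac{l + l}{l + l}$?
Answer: $2030$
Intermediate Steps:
$D{\left(l \right)} = 1$ ($D{\left(l \right)} = \frac{2 l}{2 l} = 2 l \frac{1}{2 l} = 1$)
$70 \left(\left(\left(-2\right) \left(-8\right) + 12\right) + D{\left(10 \right)}\right) = 70 \left(\left(\left(-2\right) \left(-8\right) + 12\right) + 1\right) = 70 \left(\left(16 + 12\right) + 1\right) = 70 \left(28 + 1\right) = 70 \cdot 29 = 2030$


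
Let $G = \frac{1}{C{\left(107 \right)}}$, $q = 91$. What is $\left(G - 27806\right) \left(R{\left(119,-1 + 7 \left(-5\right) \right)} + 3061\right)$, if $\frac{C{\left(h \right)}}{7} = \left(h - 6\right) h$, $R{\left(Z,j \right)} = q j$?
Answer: $\frac{452251659995}{75649} \approx 5.9783 \cdot 10^{6}$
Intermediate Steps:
$R{\left(Z,j \right)} = 91 j$
$C{\left(h \right)} = 7 h \left(-6 + h\right)$ ($C{\left(h \right)} = 7 \left(h - 6\right) h = 7 \left(-6 + h\right) h = 7 h \left(-6 + h\right)$)
$G = \frac{1}{75649}$ ($G = \frac{1}{7 \cdot 107 \left(-6 + 107\right)} = \frac{1}{7 \cdot 107 \cdot 101} = \frac{1}{75649} \approx 1.3219 \cdot 10^{-5}$)
$\left(G - 27806\right) \left(R{\left(119,-1 + 7 \left(-5\right) \right)} + 3061\right) = \left(\frac{1}{75649} - 27806\right) \left(91 \left(-1 + 7 \left(-5\right)\right) + 3061\right) = - \frac{2103496093 \left(91 \left(-1 - 35\right) + 3061\right)}{75649} = - \frac{2103496093 \left(91 \left(-36\right) + 3061\right)}{75649} = - \frac{2103496093 \left(-3276 + 3061\right)}{75649} = \left(- \frac{2103496093}{75649}\right) \left(-215\right) = \frac{452251659995}{75649}$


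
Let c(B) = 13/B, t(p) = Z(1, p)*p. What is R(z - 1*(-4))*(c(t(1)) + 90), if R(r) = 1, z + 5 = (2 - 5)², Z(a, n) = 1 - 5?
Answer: 347/4 ≈ 86.750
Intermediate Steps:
Z(a, n) = -4
z = 4 (z = -5 + (2 - 5)² = -5 + (-3)² = -5 + 9 = 4)
t(p) = -4*p
R(z - 1*(-4))*(c(t(1)) + 90) = 1*(13/((-4*1)) + 90) = 1*(13/(-4) + 90) = 1*(13*(-¼) + 90) = 1*(-13/4 + 90) = 1*(347/4) = 347/4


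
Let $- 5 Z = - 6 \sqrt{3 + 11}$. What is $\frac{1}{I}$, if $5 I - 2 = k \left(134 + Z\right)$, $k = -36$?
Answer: $- \frac{301375}{290319458} + \frac{1350 \sqrt{14}}{145159729} \approx -0.0010033$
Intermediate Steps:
$Z = \frac{6 \sqrt{14}}{5}$ ($Z = - \frac{\left(-6\right) \sqrt{3 + 11}}{5} = - \frac{\left(-6\right) \sqrt{14}}{5} = \frac{6 \sqrt{14}}{5} \approx 4.49$)
$I = - \frac{4822}{5} - \frac{216 \sqrt{14}}{25}$ ($I = \frac{2}{5} + \frac{\left(-36\right) \left(134 + \frac{6 \sqrt{14}}{5}\right)}{5} = \frac{2}{5} + \frac{-4824 - \frac{216 \sqrt{14}}{5}}{5} = \frac{2}{5} - \left(\frac{4824}{5} + \frac{216 \sqrt{14}}{25}\right) = - \frac{4822}{5} - \frac{216 \sqrt{14}}{25} \approx -996.73$)
$\frac{1}{I} = \frac{1}{- \frac{4822}{5} - \frac{216 \sqrt{14}}{25}}$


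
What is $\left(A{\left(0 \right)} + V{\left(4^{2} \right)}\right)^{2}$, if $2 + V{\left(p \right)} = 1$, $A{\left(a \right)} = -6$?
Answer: $49$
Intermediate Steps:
$V{\left(p \right)} = -1$ ($V{\left(p \right)} = -2 + 1 = -1$)
$\left(A{\left(0 \right)} + V{\left(4^{2} \right)}\right)^{2} = \left(-6 - 1\right)^{2} = \left(-7\right)^{2} = 49$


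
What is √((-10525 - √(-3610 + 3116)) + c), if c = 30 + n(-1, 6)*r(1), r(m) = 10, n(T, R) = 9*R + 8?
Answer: √(-9875 - I*√494) ≈ 0.112 - 99.373*I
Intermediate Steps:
n(T, R) = 8 + 9*R
c = 650 (c = 30 + (8 + 9*6)*10 = 30 + (8 + 54)*10 = 30 + 62*10 = 30 + 620 = 650)
√((-10525 - √(-3610 + 3116)) + c) = √((-10525 - √(-3610 + 3116)) + 650) = √((-10525 - √(-494)) + 650) = √((-10525 - I*√494) + 650) = √(-9875 - I*√494)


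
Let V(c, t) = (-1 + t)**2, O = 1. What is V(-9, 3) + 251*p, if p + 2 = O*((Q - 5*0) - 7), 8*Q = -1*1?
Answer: -18291/8 ≈ -2286.4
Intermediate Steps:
Q = -1/8 (Q = (-1*1)/8 = (1/8)*(-1) = -1/8 ≈ -0.12500)
p = -73/8 (p = -2 + 1*((-1/8 - 5*0) - 7) = -2 + 1*((-1/8 + 0) - 7) = -2 + 1*(-1/8 - 7) = -2 + 1*(-57/8) = -2 - 57/8 = -73/8 ≈ -9.1250)
V(-9, 3) + 251*p = (-1 + 3)**2 + 251*(-73/8) = 2**2 - 18323/8 = 4 - 18323/8 = -18291/8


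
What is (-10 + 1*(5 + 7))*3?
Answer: 6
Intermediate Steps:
(-10 + 1*(5 + 7))*3 = (-10 + 1*12)*3 = (-10 + 12)*3 = 2*3 = 6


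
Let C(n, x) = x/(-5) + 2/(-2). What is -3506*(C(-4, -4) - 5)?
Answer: 91156/5 ≈ 18231.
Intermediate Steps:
C(n, x) = -1 - x/5 (C(n, x) = x*(-⅕) + 2*(-½) = -x/5 - 1 = -1 - x/5)
-3506*(C(-4, -4) - 5) = -3506*((-1 - ⅕*(-4)) - 5) = -3506*((-1 + ⅘) - 5) = -3506*(-⅕ - 5) = -3506*(-26/5) = 91156/5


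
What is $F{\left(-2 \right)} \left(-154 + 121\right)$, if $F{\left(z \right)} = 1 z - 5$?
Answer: $231$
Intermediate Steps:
$F{\left(z \right)} = -5 + z$ ($F{\left(z \right)} = z - 5 = -5 + z$)
$F{\left(-2 \right)} \left(-154 + 121\right) = \left(-5 - 2\right) \left(-154 + 121\right) = \left(-7\right) \left(-33\right) = 231$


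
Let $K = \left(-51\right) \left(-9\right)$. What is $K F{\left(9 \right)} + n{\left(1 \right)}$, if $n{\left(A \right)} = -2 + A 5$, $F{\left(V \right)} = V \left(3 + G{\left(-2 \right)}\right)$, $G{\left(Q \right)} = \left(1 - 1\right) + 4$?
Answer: $28920$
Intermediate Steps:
$K = 459$
$G{\left(Q \right)} = 4$ ($G{\left(Q \right)} = 0 + 4 = 4$)
$F{\left(V \right)} = 7 V$ ($F{\left(V \right)} = V \left(3 + 4\right) = V 7 = 7 V$)
$n{\left(A \right)} = -2 + 5 A$
$K F{\left(9 \right)} + n{\left(1 \right)} = 459 \cdot 7 \cdot 9 + \left(-2 + 5 \cdot 1\right) = 459 \cdot 63 + \left(-2 + 5\right) = 28917 + 3 = 28920$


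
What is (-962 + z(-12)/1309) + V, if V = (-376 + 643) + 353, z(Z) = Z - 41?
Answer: -447731/1309 ≈ -342.04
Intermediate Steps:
z(Z) = -41 + Z
V = 620 (V = 267 + 353 = 620)
(-962 + z(-12)/1309) + V = (-962 + (-41 - 12)/1309) + 620 = (-962 - 53*1/1309) + 620 = (-962 - 53/1309) + 620 = -1259311/1309 + 620 = -447731/1309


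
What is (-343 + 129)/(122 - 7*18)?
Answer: 107/2 ≈ 53.500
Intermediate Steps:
(-343 + 129)/(122 - 7*18) = -214/(122 - 126) = -214/(-4) = -214*(-¼) = 107/2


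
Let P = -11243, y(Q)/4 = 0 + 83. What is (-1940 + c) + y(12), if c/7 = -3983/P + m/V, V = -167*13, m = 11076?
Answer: -3081547373/1877581 ≈ -1641.2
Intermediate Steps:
y(Q) = 332 (y(Q) = 4*(0 + 83) = 4*83 = 332)
V = -2171
c = -62397125/1877581 (c = 7*(-3983/(-11243) + 11076/(-2171)) = 7*(-3983*(-1/11243) + 11076*(-1/2171)) = 7*(3983/11243 - 852/167) = 7*(-8913875/1877581) = -62397125/1877581 ≈ -33.233)
(-1940 + c) + y(12) = (-1940 - 62397125/1877581) + 332 = -3704904265/1877581 + 332 = -3081547373/1877581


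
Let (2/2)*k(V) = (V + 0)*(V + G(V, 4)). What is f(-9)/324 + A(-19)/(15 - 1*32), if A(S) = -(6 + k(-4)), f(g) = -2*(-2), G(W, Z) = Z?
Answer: 503/1377 ≈ 0.36529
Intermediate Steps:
k(V) = V*(4 + V) (k(V) = (V + 0)*(V + 4) = V*(4 + V))
f(g) = 4
A(S) = -6 (A(S) = -(6 - 4*(4 - 4)) = -(6 - 4*0) = -(6 + 0) = -1*6 = -6)
f(-9)/324 + A(-19)/(15 - 1*32) = 4/324 - 6/(15 - 1*32) = 4*(1/324) - 6/(15 - 32) = 1/81 - 6/(-17) = 1/81 - 6*(-1/17) = 1/81 + 6/17 = 503/1377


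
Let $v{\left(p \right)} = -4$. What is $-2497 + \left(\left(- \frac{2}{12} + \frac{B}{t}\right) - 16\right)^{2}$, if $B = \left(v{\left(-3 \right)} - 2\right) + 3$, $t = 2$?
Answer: $- \frac{19664}{9} \approx -2184.9$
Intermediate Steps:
$B = -3$ ($B = \left(-4 - 2\right) + 3 = -6 + 3 = -3$)
$-2497 + \left(\left(- \frac{2}{12} + \frac{B}{t}\right) - 16\right)^{2} = -2497 + \left(\left(- \frac{2}{12} - \frac{3}{2}\right) - 16\right)^{2} = -2497 + \left(\left(\left(-2\right) \frac{1}{12} - \frac{3}{2}\right) - 16\right)^{2} = -2497 + \left(\left(- \frac{1}{6} - \frac{3}{2}\right) - 16\right)^{2} = -2497 + \left(- \frac{5}{3} - 16\right)^{2} = -2497 + \left(- \frac{53}{3}\right)^{2} = -2497 + \frac{2809}{9} = - \frac{19664}{9}$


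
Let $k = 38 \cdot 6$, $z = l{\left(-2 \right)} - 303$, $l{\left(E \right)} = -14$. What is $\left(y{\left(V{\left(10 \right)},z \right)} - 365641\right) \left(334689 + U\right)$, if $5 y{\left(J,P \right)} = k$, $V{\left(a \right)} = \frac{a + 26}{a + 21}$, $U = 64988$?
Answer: $- \frac{730600363429}{5} \approx -1.4612 \cdot 10^{11}$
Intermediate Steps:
$z = -317$ ($z = -14 - 303 = -317$)
$V{\left(a \right)} = \frac{26 + a}{21 + a}$
$k = 228$
$y{\left(J,P \right)} = \frac{228}{5}$ ($y{\left(J,P \right)} = \frac{1}{5} \cdot 228 = \frac{228}{5}$)
$\left(y{\left(V{\left(10 \right)},z \right)} - 365641\right) \left(334689 + U\right) = \left(\frac{228}{5} - 365641\right) \left(334689 + 64988\right) = \left(- \frac{1827977}{5}\right) 399677 = - \frac{730600363429}{5}$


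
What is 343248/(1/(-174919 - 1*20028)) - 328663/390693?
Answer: -26143287675492871/390693 ≈ -6.6915e+10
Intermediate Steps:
343248/(1/(-174919 - 1*20028)) - 328663/390693 = 343248/(1/(-174919 - 20028)) - 328663*1/390693 = 343248/(1/(-194947)) - 328663/390693 = 343248/(-1/194947) - 328663/390693 = 343248*(-194947) - 328663/390693 = -66915167856 - 328663/390693 = -26143287675492871/390693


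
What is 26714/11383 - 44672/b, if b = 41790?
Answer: 303938342/237847785 ≈ 1.2779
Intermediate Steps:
26714/11383 - 44672/b = 26714/11383 - 44672/41790 = 26714*(1/11383) - 44672*1/41790 = 26714/11383 - 22336/20895 = 303938342/237847785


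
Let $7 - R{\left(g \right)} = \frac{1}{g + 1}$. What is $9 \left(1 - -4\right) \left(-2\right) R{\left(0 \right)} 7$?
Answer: $-3780$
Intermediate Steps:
$R{\left(g \right)} = 7 - \frac{1}{1 + g}$ ($R{\left(g \right)} = 7 - \frac{1}{g + 1} = 7 - \frac{1}{1 + g}$)
$9 \left(1 - -4\right) \left(-2\right) R{\left(0 \right)} 7 = 9 \left(1 - -4\right) \left(-2\right) \frac{6 + 7 \cdot 0}{1 + 0} \cdot 7 = 9 \left(1 + 4\right) \left(-2\right) \frac{6 + 0}{1} \cdot 7 = 9 \cdot 5 \left(-2\right) 1 \cdot 6 \cdot 7 = 9 \left(\left(-10\right) 6\right) 7 = 9 \left(-60\right) 7 = \left(-540\right) 7 = -3780$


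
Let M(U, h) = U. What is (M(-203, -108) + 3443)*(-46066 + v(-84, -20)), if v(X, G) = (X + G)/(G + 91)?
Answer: -10597359600/71 ≈ -1.4926e+8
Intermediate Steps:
v(X, G) = (G + X)/(91 + G)
(M(-203, -108) + 3443)*(-46066 + v(-84, -20)) = (-203 + 3443)*(-46066 + (-20 - 84)/(91 - 20)) = 3240*(-46066 - 104/71) = 3240*(-3270790/71) = -10597359600/71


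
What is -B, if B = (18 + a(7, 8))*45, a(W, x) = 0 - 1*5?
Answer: -585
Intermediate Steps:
a(W, x) = -5 (a(W, x) = 0 - 5 = -5)
B = 585 (B = (18 - 5)*45 = 13*45 = 585)
-B = -1*585 = -585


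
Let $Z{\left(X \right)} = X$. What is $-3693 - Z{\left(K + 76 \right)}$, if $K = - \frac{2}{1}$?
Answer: $-3767$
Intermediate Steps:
$K = -2$ ($K = \left(-2\right) 1 = -2$)
$-3693 - Z{\left(K + 76 \right)} = -3693 - \left(-2 + 76\right) = -3693 - 74 = -3767$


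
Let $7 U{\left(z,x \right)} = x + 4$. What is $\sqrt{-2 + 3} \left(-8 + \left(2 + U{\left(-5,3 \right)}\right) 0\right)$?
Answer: $-8$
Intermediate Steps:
$U{\left(z,x \right)} = \frac{4}{7} + \frac{x}{7}$ ($U{\left(z,x \right)} = \frac{x + 4}{7} = \frac{4 + x}{7} = \frac{4}{7} + \frac{x}{7}$)
$\sqrt{-2 + 3} \left(-8 + \left(2 + U{\left(-5,3 \right)}\right) 0\right) = \sqrt{-2 + 3} \left(-8 + \left(2 + \left(\frac{4}{7} + \frac{1}{7} \cdot 3\right)\right) 0\right) = \sqrt{1} \left(-8 + \left(2 + \left(\frac{4}{7} + \frac{3}{7}\right)\right) 0\right) = 1 \left(-8 + \left(2 + 1\right) 0\right) = 1 \left(-8 + 3 \cdot 0\right) = 1 \left(-8 + 0\right) = 1 \left(-8\right) = -8$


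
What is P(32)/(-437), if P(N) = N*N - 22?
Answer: -1002/437 ≈ -2.2929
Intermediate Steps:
P(N) = -22 + N**2 (P(N) = N**2 - 22 = -22 + N**2)
P(32)/(-437) = (-22 + 32**2)/(-437) = (-22 + 1024)*(-1/437) = 1002*(-1/437) = -1002/437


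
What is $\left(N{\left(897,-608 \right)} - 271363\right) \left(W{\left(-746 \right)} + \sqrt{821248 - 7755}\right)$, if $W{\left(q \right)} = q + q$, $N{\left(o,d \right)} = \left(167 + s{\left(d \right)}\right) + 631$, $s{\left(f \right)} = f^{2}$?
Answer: $-147855708 + 99099 \sqrt{813493} \approx -5.8474 \cdot 10^{7}$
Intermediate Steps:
$N{\left(o,d \right)} = 798 + d^{2}$ ($N{\left(o,d \right)} = \left(167 + d^{2}\right) + 631 = 798 + d^{2}$)
$W{\left(q \right)} = 2 q$
$\left(N{\left(897,-608 \right)} - 271363\right) \left(W{\left(-746 \right)} + \sqrt{821248 - 7755}\right) = \left(\left(798 + \left(-608\right)^{2}\right) - 271363\right) \left(2 \left(-746\right) + \sqrt{821248 - 7755}\right) = \left(\left(798 + 369664\right) - 271363\right) \left(-1492 + \sqrt{813493}\right) = \left(370462 - 271363\right) \left(-1492 + \sqrt{813493}\right) = 99099 \left(-1492 + \sqrt{813493}\right) = -147855708 + 99099 \sqrt{813493}$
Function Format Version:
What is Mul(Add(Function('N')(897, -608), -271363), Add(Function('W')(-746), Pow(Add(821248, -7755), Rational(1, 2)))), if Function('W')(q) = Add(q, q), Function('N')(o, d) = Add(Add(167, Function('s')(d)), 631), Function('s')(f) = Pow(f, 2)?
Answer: Add(-147855708, Mul(99099, Pow(813493, Rational(1, 2)))) ≈ -5.8474e+7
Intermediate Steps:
Function('N')(o, d) = Add(798, Pow(d, 2)) (Function('N')(o, d) = Add(Add(167, Pow(d, 2)), 631) = Add(798, Pow(d, 2)))
Function('W')(q) = Mul(2, q)
Mul(Add(Function('N')(897, -608), -271363), Add(Function('W')(-746), Pow(Add(821248, -7755), Rational(1, 2)))) = Mul(Add(Add(798, Pow(-608, 2)), -271363), Add(Mul(2, -746), Pow(Add(821248, -7755), Rational(1, 2)))) = Mul(Add(Add(798, 369664), -271363), Add(-1492, Pow(813493, Rational(1, 2)))) = Mul(Add(370462, -271363), Add(-1492, Pow(813493, Rational(1, 2)))) = Mul(99099, Add(-1492, Pow(813493, Rational(1, 2)))) = Add(-147855708, Mul(99099, Pow(813493, Rational(1, 2))))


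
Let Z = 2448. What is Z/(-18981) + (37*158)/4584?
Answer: 615687/537092 ≈ 1.1463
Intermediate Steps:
Z/(-18981) + (37*158)/4584 = 2448/(-18981) + (37*158)/4584 = 2448*(-1/18981) + 5846*(1/4584) = -272/2109 + 2923/2292 = 615687/537092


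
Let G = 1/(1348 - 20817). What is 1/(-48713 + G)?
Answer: -19469/948393398 ≈ -2.0528e-5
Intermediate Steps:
G = -1/19469 (G = 1/(-19469) = -1/19469 ≈ -5.1364e-5)
1/(-48713 + G) = 1/(-48713 - 1/19469) = 1/(-948393398/19469) = -19469/948393398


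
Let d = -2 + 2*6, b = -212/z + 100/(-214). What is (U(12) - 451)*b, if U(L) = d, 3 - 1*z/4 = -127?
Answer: 5367411/13910 ≈ 385.87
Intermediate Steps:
z = 520 (z = 12 - 4*(-127) = 12 + 508 = 520)
b = -12171/13910 (b = -212/520 + 100/(-214) = -212*1/520 + 100*(-1/214) = -53/130 - 50/107 = -12171/13910 ≈ -0.87498)
d = 10 (d = -2 + 12 = 10)
U(L) = 10
(U(12) - 451)*b = (10 - 451)*(-12171/13910) = -441*(-12171/13910) = 5367411/13910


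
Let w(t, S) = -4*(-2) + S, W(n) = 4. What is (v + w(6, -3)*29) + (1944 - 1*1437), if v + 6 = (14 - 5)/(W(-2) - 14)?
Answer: 6451/10 ≈ 645.10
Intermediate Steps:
w(t, S) = 8 + S
v = -69/10 (v = -6 + (14 - 5)/(4 - 14) = -6 + 9/(-10) = -6 + 9*(-⅒) = -6 - 9/10 = -69/10 ≈ -6.9000)
(v + w(6, -3)*29) + (1944 - 1*1437) = (-69/10 + (8 - 3)*29) + (1944 - 1*1437) = (-69/10 + 5*29) + (1944 - 1437) = (-69/10 + 145) + 507 = 1381/10 + 507 = 6451/10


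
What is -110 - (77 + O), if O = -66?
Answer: -121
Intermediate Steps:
-110 - (77 + O) = -110 - (77 - 66) = -110 - 1*11 = -110 - 11 = -121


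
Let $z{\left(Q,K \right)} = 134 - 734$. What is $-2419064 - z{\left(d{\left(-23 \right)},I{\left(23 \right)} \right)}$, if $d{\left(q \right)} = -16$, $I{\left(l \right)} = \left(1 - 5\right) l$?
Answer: $-2418464$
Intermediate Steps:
$I{\left(l \right)} = - 4 l$
$z{\left(Q,K \right)} = -600$ ($z{\left(Q,K \right)} = 134 - 734 = -600$)
$-2419064 - z{\left(d{\left(-23 \right)},I{\left(23 \right)} \right)} = -2419064 - -600 = -2419064 + 600 = -2418464$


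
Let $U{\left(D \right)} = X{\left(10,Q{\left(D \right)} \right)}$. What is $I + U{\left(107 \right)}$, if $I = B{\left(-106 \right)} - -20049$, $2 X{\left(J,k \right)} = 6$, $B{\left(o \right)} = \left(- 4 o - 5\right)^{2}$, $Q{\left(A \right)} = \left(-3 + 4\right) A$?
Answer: $195613$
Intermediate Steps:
$Q{\left(A \right)} = A$ ($Q{\left(A \right)} = 1 A = A$)
$B{\left(o \right)} = \left(-5 - 4 o\right)^{2}$
$X{\left(J,k \right)} = 3$ ($X{\left(J,k \right)} = \frac{1}{2} \cdot 6 = 3$)
$U{\left(D \right)} = 3$
$I = 195610$ ($I = \left(5 + 4 \left(-106\right)\right)^{2} - -20049 = \left(5 - 424\right)^{2} + 20049 = \left(-419\right)^{2} + 20049 = 175561 + 20049 = 195610$)
$I + U{\left(107 \right)} = 195610 + 3 = 195613$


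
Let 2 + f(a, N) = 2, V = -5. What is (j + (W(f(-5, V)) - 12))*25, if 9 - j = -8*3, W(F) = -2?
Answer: 475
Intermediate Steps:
f(a, N) = 0 (f(a, N) = -2 + 2 = 0)
j = 33 (j = 9 - (-8)*3 = 9 - 1*(-24) = 9 + 24 = 33)
(j + (W(f(-5, V)) - 12))*25 = (33 + (-2 - 12))*25 = (33 - 14)*25 = 19*25 = 475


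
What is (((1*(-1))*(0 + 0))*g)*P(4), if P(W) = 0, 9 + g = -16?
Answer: 0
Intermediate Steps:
g = -25 (g = -9 - 16 = -25)
(((1*(-1))*(0 + 0))*g)*P(4) = (((1*(-1))*(0 + 0))*(-25))*0 = (-1*0*(-25))*0 = (0*(-25))*0 = 0*0 = 0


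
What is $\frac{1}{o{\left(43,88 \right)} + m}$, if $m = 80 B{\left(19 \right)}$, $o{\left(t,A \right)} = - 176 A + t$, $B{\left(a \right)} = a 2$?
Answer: $- \frac{1}{12405} \approx -8.0613 \cdot 10^{-5}$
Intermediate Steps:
$B{\left(a \right)} = 2 a$
$o{\left(t,A \right)} = t - 176 A$
$m = 3040$ ($m = 80 \cdot 2 \cdot 19 = 80 \cdot 38 = 3040$)
$\frac{1}{o{\left(43,88 \right)} + m} = \frac{1}{\left(43 - 15488\right) + 3040} = \frac{1}{-15445 + 3040} = \frac{1}{-12405} = - \frac{1}{12405}$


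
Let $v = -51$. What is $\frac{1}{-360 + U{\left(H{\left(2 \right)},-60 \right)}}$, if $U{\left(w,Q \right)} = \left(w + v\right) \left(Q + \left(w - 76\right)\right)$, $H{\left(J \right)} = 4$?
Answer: $\frac{1}{5844} \approx 0.00017112$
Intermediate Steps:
$U{\left(w,Q \right)} = \left(-51 + w\right) \left(-76 + Q + w\right)$ ($U{\left(w,Q \right)} = \left(w - 51\right) \left(Q + \left(w - 76\right)\right) = \left(-51 + w\right) \left(Q + \left(-76 + w\right)\right) = \left(-51 + w\right) \left(-76 + Q + w\right)$)
$\frac{1}{-360 + U{\left(H{\left(2 \right)},-60 \right)}} = \frac{1}{-360 - \left(-6188 - 16\right)} = \frac{1}{-360 + \left(3876 + 16 - 508 + 3060 - 240\right)} = \frac{1}{-360 + 6204} = \frac{1}{5844}$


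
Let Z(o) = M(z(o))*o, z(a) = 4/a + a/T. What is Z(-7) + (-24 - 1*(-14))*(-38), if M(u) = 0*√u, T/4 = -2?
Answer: 380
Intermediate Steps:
T = -8 (T = 4*(-2) = -8)
z(a) = 4/a - a/8 (z(a) = 4/a + a/(-8) = 4/a + a*(-⅛) = 4/a - a/8)
M(u) = 0
Z(o) = 0 (Z(o) = 0*o = 0)
Z(-7) + (-24 - 1*(-14))*(-38) = 0 + (-24 - 1*(-14))*(-38) = 0 + (-24 + 14)*(-38) = 0 - 10*(-38) = 0 + 380 = 380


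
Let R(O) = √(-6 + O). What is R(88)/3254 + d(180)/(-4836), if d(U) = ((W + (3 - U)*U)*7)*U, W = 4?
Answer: 3344880/403 + √82/3254 ≈ 8300.0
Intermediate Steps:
d(U) = U*(28 + 7*U*(3 - U)) (d(U) = ((4 + (3 - U)*U)*7)*U = ((4 + U*(3 - U))*7)*U = (28 + 7*U*(3 - U))*U = U*(28 + 7*U*(3 - U)))
R(88)/3254 + d(180)/(-4836) = √(-6 + 88)/3254 + (7*180*(4 - 1*180² + 3*180))/(-4836) = √82*(1/3254) + (7*180*(4 - 1*32400 + 540))*(-1/4836) = √82/3254 + (7*180*(4 - 32400 + 540))*(-1/4836) = √82/3254 + (7*180*(-31856))*(-1/4836) = √82/3254 - 40138560*(-1/4836) = √82/3254 + 3344880/403 = 3344880/403 + √82/3254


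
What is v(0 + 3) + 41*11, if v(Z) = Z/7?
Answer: 3160/7 ≈ 451.43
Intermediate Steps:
v(Z) = Z/7 (v(Z) = Z*(⅐) = Z/7)
v(0 + 3) + 41*11 = (0 + 3)/7 + 41*11 = (⅐)*3 + 451 = 3/7 + 451 = 3160/7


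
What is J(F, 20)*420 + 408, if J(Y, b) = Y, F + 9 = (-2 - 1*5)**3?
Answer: -147432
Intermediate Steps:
F = -352 (F = -9 + (-2 - 1*5)**3 = -9 + (-2 - 5)**3 = -9 + (-7)**3 = -9 - 343 = -352)
J(F, 20)*420 + 408 = -352*420 + 408 = -147840 + 408 = -147432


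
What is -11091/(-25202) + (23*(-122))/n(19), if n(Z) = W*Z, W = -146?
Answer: 50741623/34955174 ≈ 1.4516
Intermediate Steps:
n(Z) = -146*Z
-11091/(-25202) + (23*(-122))/n(19) = -11091/(-25202) + (23*(-122))/((-146*19)) = -11091*(-1/25202) - 2806/(-2774) = 11091/25202 - 2806*(-1/2774) = 11091/25202 + 1403/1387 = 50741623/34955174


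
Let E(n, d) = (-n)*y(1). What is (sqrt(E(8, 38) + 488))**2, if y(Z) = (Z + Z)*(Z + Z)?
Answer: 456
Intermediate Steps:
y(Z) = 4*Z**2 (y(Z) = (2*Z)*(2*Z) = 4*Z**2)
E(n, d) = -4*n (E(n, d) = (-n)*(4*1**2) = (-n)*(4*1) = -n*4 = -4*n)
(sqrt(E(8, 38) + 488))**2 = (sqrt(-4*8 + 488))**2 = (sqrt(-32 + 488))**2 = (sqrt(456))**2 = (2*sqrt(114))**2 = 456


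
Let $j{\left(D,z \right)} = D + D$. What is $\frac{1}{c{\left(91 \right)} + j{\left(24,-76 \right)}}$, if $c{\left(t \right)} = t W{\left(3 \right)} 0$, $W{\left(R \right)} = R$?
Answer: $\frac{1}{48} \approx 0.020833$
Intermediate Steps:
$c{\left(t \right)} = 0$ ($c{\left(t \right)} = t 3 \cdot 0 = 3 t 0 = 0$)
$j{\left(D,z \right)} = 2 D$
$\frac{1}{c{\left(91 \right)} + j{\left(24,-76 \right)}} = \frac{1}{0 + 2 \cdot 24} = \frac{1}{0 + 48} = \frac{1}{48}$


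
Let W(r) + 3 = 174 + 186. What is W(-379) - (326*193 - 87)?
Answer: -62474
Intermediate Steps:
W(r) = 357 (W(r) = -3 + (174 + 186) = -3 + 360 = 357)
W(-379) - (326*193 - 87) = 357 - (326*193 - 87) = 357 - (62918 - 87) = 357 - 1*62831 = 357 - 62831 = -62474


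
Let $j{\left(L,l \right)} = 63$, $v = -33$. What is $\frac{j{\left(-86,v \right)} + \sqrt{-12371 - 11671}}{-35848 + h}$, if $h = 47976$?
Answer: $\frac{63}{12128} + \frac{i \sqrt{24042}}{12128} \approx 0.0051946 + 0.012785 i$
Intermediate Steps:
$\frac{j{\left(-86,v \right)} + \sqrt{-12371 - 11671}}{-35848 + h} = \frac{63 + \sqrt{-12371 - 11671}}{-35848 + 47976} = \frac{63 + \sqrt{-24042}}{12128} = \left(63 + i \sqrt{24042}\right) \frac{1}{12128} = \frac{63}{12128} + \frac{i \sqrt{24042}}{12128}$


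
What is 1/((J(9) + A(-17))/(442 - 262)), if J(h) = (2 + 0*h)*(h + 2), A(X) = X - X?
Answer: 90/11 ≈ 8.1818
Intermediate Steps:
A(X) = 0
J(h) = 4 + 2*h (J(h) = (2 + 0)*(2 + h) = 2*(2 + h) = 4 + 2*h)
1/((J(9) + A(-17))/(442 - 262)) = 1/(((4 + 2*9) + 0)/(442 - 262)) = 1/(((4 + 18) + 0)/180) = 1/((22 + 0)*(1/180)) = 1/(22*(1/180)) = 1/(11/90) = 90/11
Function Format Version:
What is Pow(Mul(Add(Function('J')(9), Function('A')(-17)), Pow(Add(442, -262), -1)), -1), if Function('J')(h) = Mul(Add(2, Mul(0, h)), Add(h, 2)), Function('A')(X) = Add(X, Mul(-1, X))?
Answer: Rational(90, 11) ≈ 8.1818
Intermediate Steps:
Function('A')(X) = 0
Function('J')(h) = Add(4, Mul(2, h)) (Function('J')(h) = Mul(Add(2, 0), Add(2, h)) = Mul(2, Add(2, h)) = Add(4, Mul(2, h)))
Pow(Mul(Add(Function('J')(9), Function('A')(-17)), Pow(Add(442, -262), -1)), -1) = Pow(Mul(Add(Add(4, Mul(2, 9)), 0), Pow(Add(442, -262), -1)), -1) = Pow(Mul(Add(Add(4, 18), 0), Pow(180, -1)), -1) = Pow(Mul(Add(22, 0), Rational(1, 180)), -1) = Pow(Mul(22, Rational(1, 180)), -1) = Pow(Rational(11, 90), -1) = Rational(90, 11)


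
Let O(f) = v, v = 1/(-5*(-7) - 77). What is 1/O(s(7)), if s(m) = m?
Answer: -42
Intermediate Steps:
v = -1/42 (v = 1/(35 - 77) = 1/(-42) = -1/42 ≈ -0.023810)
O(f) = -1/42
1/O(s(7)) = 1/(-1/42) = -42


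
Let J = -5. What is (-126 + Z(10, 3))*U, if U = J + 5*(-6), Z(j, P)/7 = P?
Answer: 3675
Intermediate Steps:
Z(j, P) = 7*P
U = -35 (U = -5 + 5*(-6) = -5 - 30 = -35)
(-126 + Z(10, 3))*U = (-126 + 7*3)*(-35) = (-126 + 21)*(-35) = -105*(-35) = 3675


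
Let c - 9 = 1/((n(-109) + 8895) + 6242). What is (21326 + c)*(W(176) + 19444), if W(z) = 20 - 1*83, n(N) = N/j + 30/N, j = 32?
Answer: 21826267793480453/52785015 ≈ 4.1349e+8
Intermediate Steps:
n(N) = 30/N + N/32 (n(N) = N/32 + 30/N = 30/N + N/32)
W(z) = -63 (W(z) = 20 - 83 = -63)
c = 475068623/52785015 (c = 9 + 1/(((30/(-109) + (1/32)*(-109)) + 8895) + 6242) = 9 + 1/(((30*(-1/109) - 109/32) + 8895) + 6242) = 9 + 1/(((-30/109 - 109/32) + 8895) + 6242) = 9 + 1/((-12841/3488 + 8895) + 6242) = 9 + 1/(31012919/3488 + 6242) = 9 + 1/(52785015/3488) = 9 + 3488/52785015 = 475068623/52785015 ≈ 9.0001)
(21326 + c)*(W(176) + 19444) = (21326 + 475068623/52785015)*(-63 + 19444) = (1126168298513/52785015)*19381 = 21826267793480453/52785015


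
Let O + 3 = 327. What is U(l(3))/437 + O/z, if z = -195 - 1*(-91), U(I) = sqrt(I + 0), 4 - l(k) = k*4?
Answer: -81/26 + 2*I*sqrt(2)/437 ≈ -3.1154 + 0.0064724*I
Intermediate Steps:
O = 324 (O = -3 + 327 = 324)
l(k) = 4 - 4*k (l(k) = 4 - k*4 = 4 - 4*k)
U(I) = sqrt(I)
z = -104 (z = -195 + 91 = -104)
U(l(3))/437 + O/z = sqrt(4 - 4*3)/437 + 324/(-104) = sqrt(4 - 12)*(1/437) + 324*(-1/104) = sqrt(-8)*(1/437) - 81/26 = (2*I*sqrt(2))*(1/437) - 81/26 = 2*I*sqrt(2)/437 - 81/26 = -81/26 + 2*I*sqrt(2)/437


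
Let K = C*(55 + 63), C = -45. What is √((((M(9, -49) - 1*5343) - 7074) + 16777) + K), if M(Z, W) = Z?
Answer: I*√941 ≈ 30.676*I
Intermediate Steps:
K = -5310 (K = -45*(55 + 63) = -45*118 = -5310)
√((((M(9, -49) - 1*5343) - 7074) + 16777) + K) = √((((9 - 1*5343) - 7074) + 16777) - 5310) = √((((9 - 5343) - 7074) + 16777) - 5310) = √(((-5334 - 7074) + 16777) - 5310) = √((-12408 + 16777) - 5310) = √(4369 - 5310) = √(-941) = I*√941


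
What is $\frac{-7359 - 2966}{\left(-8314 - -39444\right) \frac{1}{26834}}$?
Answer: $- \frac{27706105}{3113} \approx -8900.1$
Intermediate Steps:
$\frac{-7359 - 2966}{\left(-8314 - -39444\right) \frac{1}{26834}} = - \frac{10325}{\left(-8314 + 39444\right) \frac{1}{26834}} = - \frac{10325}{31130 \cdot \frac{1}{26834}} = - \frac{10325}{\frac{15565}{13417}} = \left(-10325\right) \frac{13417}{15565} = - \frac{27706105}{3113}$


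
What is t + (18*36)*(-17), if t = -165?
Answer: -11181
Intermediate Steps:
t + (18*36)*(-17) = -165 + (18*36)*(-17) = -165 + 648*(-17) = -165 - 11016 = -11181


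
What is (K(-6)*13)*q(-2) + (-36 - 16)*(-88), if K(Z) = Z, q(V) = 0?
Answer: 4576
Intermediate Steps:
(K(-6)*13)*q(-2) + (-36 - 16)*(-88) = -6*13*0 + (-36 - 16)*(-88) = -78*0 - 52*(-88) = 0 + 4576 = 4576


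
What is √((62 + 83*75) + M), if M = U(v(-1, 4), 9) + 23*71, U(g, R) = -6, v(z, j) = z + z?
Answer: √7914 ≈ 88.961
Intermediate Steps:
v(z, j) = 2*z
M = 1627 (M = -6 + 23*71 = -6 + 1633 = 1627)
√((62 + 83*75) + M) = √((62 + 83*75) + 1627) = √((62 + 6225) + 1627) = √(6287 + 1627) = √7914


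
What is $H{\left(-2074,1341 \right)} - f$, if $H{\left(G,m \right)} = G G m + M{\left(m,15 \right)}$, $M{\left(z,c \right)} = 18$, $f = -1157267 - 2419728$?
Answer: $5771856329$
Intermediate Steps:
$f = -3576995$
$H{\left(G,m \right)} = 18 + m G^{2}$ ($H{\left(G,m \right)} = G G m + 18 = G^{2} m + 18 = m G^{2} + 18 = 18 + m G^{2}$)
$H{\left(-2074,1341 \right)} - f = \left(18 + 1341 \left(-2074\right)^{2}\right) - -3576995 = \left(18 + 1341 \cdot 4301476\right) + 3576995 = \left(18 + 5768279316\right) + 3576995 = 5768279334 + 3576995 = 5771856329$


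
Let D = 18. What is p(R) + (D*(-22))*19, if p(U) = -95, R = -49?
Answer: -7619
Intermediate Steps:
p(R) + (D*(-22))*19 = -95 + (18*(-22))*19 = -95 - 396*19 = -95 - 7524 = -7619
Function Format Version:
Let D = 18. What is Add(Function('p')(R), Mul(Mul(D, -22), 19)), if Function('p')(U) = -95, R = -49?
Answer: -7619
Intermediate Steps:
Add(Function('p')(R), Mul(Mul(D, -22), 19)) = Add(-95, Mul(Mul(18, -22), 19)) = Add(-95, Mul(-396, 19)) = Add(-95, -7524) = -7619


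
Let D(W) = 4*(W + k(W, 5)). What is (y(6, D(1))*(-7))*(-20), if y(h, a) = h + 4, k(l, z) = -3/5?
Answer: 1400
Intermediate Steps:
k(l, z) = -⅗ (k(l, z) = -3*⅕ = -⅗)
D(W) = -12/5 + 4*W (D(W) = 4*(W - ⅗) = 4*(-⅗ + W) = -12/5 + 4*W)
y(h, a) = 4 + h
(y(6, D(1))*(-7))*(-20) = ((4 + 6)*(-7))*(-20) = (10*(-7))*(-20) = -70*(-20) = 1400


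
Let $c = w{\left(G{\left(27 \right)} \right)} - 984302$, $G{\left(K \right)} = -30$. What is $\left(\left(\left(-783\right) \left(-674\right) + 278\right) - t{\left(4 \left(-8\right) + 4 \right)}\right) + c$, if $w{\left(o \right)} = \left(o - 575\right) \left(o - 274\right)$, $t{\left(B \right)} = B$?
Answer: $-272334$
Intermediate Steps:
$w{\left(o \right)} = \left(-575 + o\right) \left(-274 + o\right)$
$c = -800382$ ($c = \left(157550 + \left(-30\right)^{2} - -25470\right) - 984302 = \left(157550 + 900 + 25470\right) - 984302 = 183920 - 984302 = -800382$)
$\left(\left(\left(-783\right) \left(-674\right) + 278\right) - t{\left(4 \left(-8\right) + 4 \right)}\right) + c = \left(\left(\left(-783\right) \left(-674\right) + 278\right) - \left(4 \left(-8\right) + 4\right)\right) - 800382 = \left(\left(527742 + 278\right) - \left(-32 + 4\right)\right) - 800382 = \left(528020 - -28\right) - 800382 = \left(528020 + 28\right) - 800382 = 528048 - 800382 = -272334$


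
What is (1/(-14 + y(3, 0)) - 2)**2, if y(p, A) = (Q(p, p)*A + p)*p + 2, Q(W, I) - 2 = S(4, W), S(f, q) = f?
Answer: 49/9 ≈ 5.4444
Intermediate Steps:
Q(W, I) = 6 (Q(W, I) = 2 + 4 = 6)
y(p, A) = 2 + p*(p + 6*A) (y(p, A) = (6*A + p)*p + 2 = (p + 6*A)*p + 2 = p*(p + 6*A) + 2 = 2 + p*(p + 6*A))
(1/(-14 + y(3, 0)) - 2)**2 = (1/(-14 + (2 + 3**2 + 6*0*3)) - 2)**2 = (1/(-14 + (2 + 9 + 0)) - 2)**2 = (1/(-14 + 11) - 2)**2 = (1/(-3) - 2)**2 = (-1/3 - 2)**2 = (-7/3)**2 = 49/9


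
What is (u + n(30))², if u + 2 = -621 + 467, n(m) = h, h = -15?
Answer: 29241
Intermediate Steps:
n(m) = -15
u = -156 (u = -2 + (-621 + 467) = -2 - 154 = -156)
(u + n(30))² = (-156 - 15)² = (-171)² = 29241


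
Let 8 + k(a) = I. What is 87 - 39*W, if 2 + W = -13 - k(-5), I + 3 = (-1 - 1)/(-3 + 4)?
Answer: 165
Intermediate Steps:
I = -5 (I = -3 + (-1 - 1)/(-3 + 4) = -3 - 2/1 = -3 - 2*1 = -3 - 2 = -5)
k(a) = -13 (k(a) = -8 - 5 = -13)
W = -2 (W = -2 + (-13 - 1*(-13)) = -2 + (-13 + 13) = -2 + 0 = -2)
87 - 39*W = 87 - 39*(-2) = 87 + 78 = 165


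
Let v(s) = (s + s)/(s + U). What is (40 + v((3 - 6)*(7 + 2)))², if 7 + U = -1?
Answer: 2114116/1225 ≈ 1725.8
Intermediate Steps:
U = -8 (U = -7 - 1 = -8)
v(s) = 2*s/(-8 + s) (v(s) = (s + s)/(s - 8) = (2*s)/(-8 + s) = 2*s/(-8 + s))
(40 + v((3 - 6)*(7 + 2)))² = (40 + 2*((3 - 6)*(7 + 2))/(-8 + (3 - 6)*(7 + 2)))² = (40 + 2*(-3*9)/(-8 - 3*9))² = (40 + 2*(-27)/(-8 - 27))² = (40 + 2*(-27)/(-35))² = (40 + 2*(-27)*(-1/35))² = (40 + 54/35)² = (1454/35)² = 2114116/1225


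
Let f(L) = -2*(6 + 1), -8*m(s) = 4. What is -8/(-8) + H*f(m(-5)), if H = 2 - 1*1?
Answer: -13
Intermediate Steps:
m(s) = -½ (m(s) = -⅛*4 = -½)
f(L) = -14 (f(L) = -2*7 = -14)
H = 1 (H = 2 - 1 = 1)
-8/(-8) + H*f(m(-5)) = -8/(-8) + 1*(-14) = -8*(-⅛) - 14 = 1 - 14 = -13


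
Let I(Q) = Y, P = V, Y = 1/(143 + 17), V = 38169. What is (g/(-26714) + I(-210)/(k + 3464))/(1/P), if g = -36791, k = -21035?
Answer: 657987242211129/12517111840 ≈ 52567.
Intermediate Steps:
Y = 1/160 ≈ 0.0062500
P = 38169
I(Q) = 1/160
(g/(-26714) + I(-210)/(k + 3464))/(1/P) = (-36791/(-26714) + 1/(160*(-21035 + 3464)))/(1/38169) = (-36791*(-1/26714) + (1/160)/(-17571))/(1/38169) = (36791/26714 + (1/160)*(-1/17571))*38169 = (36791/26714 - 1/2811360)*38169 = (51716359523/37551335520)*38169 = 657987242211129/12517111840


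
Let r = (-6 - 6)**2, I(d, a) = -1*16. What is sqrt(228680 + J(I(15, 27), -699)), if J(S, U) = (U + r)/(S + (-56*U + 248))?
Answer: 25*sqrt(35456131505)/9844 ≈ 478.21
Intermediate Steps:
I(d, a) = -16
r = 144 (r = (-12)**2 = 144)
J(S, U) = (144 + U)/(248 + S - 56*U) (J(S, U) = (U + 144)/(S + (-56*U + 248)) = (144 + U)/(S + (248 - 56*U)) = (144 + U)/(248 + S - 56*U))
sqrt(228680 + J(I(15, 27), -699)) = sqrt(228680 + (144 - 699)/(248 - 16 - 56*(-699))) = sqrt(228680 - 555/(248 - 16 + 39144)) = sqrt(228680 - 555/39376) = sqrt(9004503125/39376) = 25*sqrt(35456131505)/9844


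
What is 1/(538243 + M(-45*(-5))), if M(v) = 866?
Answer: 1/539109 ≈ 1.8549e-6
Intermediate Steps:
1/(538243 + M(-45*(-5))) = 1/(538243 + 866) = 1/539109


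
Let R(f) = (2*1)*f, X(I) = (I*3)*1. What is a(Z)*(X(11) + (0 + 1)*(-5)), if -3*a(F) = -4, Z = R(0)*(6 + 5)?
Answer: 112/3 ≈ 37.333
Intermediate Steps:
X(I) = 3*I (X(I) = (3*I)*1 = 3*I)
R(f) = 2*f
Z = 0 (Z = (2*0)*(6 + 5) = 0*11 = 0)
a(F) = 4/3 (a(F) = -⅓*(-4) = 4/3)
a(Z)*(X(11) + (0 + 1)*(-5)) = 4*(3*11 + (0 + 1)*(-5))/3 = 4*(33 + 1*(-5))/3 = 4*(33 - 5)/3 = (4/3)*28 = 112/3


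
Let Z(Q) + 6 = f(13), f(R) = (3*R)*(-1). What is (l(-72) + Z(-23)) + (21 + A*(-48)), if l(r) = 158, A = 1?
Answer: 86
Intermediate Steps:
f(R) = -3*R
Z(Q) = -45 (Z(Q) = -6 - 3*13 = -6 - 39 = -45)
(l(-72) + Z(-23)) + (21 + A*(-48)) = (158 - 45) + (21 + 1*(-48)) = 113 + (21 - 48) = 113 - 27 = 86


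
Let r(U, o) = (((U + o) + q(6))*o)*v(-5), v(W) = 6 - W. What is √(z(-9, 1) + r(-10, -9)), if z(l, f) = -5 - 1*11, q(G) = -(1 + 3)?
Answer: √2261 ≈ 47.550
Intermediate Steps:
q(G) = -4 (q(G) = -1*4 = -4)
z(l, f) = -16 (z(l, f) = -5 - 11 = -16)
r(U, o) = 11*o*(-4 + U + o) (r(U, o) = (((U + o) - 4)*o)*(6 - 1*(-5)) = ((-4 + U + o)*o)*(6 + 5) = (o*(-4 + U + o))*11 = 11*o*(-4 + U + o))
√(z(-9, 1) + r(-10, -9)) = √(-16 + 11*(-9)*(-4 - 10 - 9)) = √(-16 + 11*(-9)*(-23)) = √(-16 + 2277) = √2261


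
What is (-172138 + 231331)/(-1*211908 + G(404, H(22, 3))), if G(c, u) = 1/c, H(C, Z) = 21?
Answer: -23913972/85610831 ≈ -0.27933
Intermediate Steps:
(-172138 + 231331)/(-1*211908 + G(404, H(22, 3))) = (-172138 + 231331)/(-1*211908 + 1/404) = 59193/(-211908 + 1/404) = 59193/(-85610831/404) = 59193*(-404/85610831) = -23913972/85610831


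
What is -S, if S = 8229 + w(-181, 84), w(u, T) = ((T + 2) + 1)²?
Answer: -15798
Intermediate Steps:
w(u, T) = (3 + T)² (w(u, T) = ((2 + T) + 1)² = (3 + T)²)
S = 15798 (S = 8229 + (3 + 84)² = 8229 + 87² = 8229 + 7569 = 15798)
-S = -1*15798 = -15798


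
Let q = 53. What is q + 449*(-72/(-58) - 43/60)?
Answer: 502157/1740 ≈ 288.60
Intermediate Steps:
q + 449*(-72/(-58) - 43/60) = 53 + 449*(-72/(-58) - 43/60) = 53 + 449*(-72*(-1/58) - 43*1/60) = 53 + 449*(36/29 - 43/60) = 53 + 449*(913/1740) = 53 + 409937/1740 = 502157/1740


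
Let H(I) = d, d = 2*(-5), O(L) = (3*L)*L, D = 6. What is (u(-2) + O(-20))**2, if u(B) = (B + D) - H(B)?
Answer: 1473796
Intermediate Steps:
O(L) = 3*L**2
d = -10
H(I) = -10
u(B) = 16 + B (u(B) = (B + 6) - 1*(-10) = (6 + B) + 10 = 16 + B)
(u(-2) + O(-20))**2 = ((16 - 2) + 3*(-20)**2)**2 = (14 + 3*400)**2 = (14 + 1200)**2 = 1214**2 = 1473796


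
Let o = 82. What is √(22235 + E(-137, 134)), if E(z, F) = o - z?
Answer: √22454 ≈ 149.85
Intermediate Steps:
E(z, F) = 82 - z
√(22235 + E(-137, 134)) = √(22235 + (82 - 1*(-137))) = √(22235 + (82 + 137)) = √(22235 + 219) = √22454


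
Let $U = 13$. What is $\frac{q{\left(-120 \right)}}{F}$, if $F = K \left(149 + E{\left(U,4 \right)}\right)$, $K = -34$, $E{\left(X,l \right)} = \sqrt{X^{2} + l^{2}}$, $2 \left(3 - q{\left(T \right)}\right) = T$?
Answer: $- \frac{9387}{748544} + \frac{63 \sqrt{185}}{748544} \approx -0.011396$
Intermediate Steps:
$q{\left(T \right)} = 3 - \frac{T}{2}$
$F = -5066 - 34 \sqrt{185}$ ($F = - 34 \left(149 + \sqrt{13^{2} + 4^{2}}\right) = - 34 \left(149 + \sqrt{169 + 16}\right) = - 34 \left(149 + \sqrt{185}\right) = -5066 - 34 \sqrt{185} \approx -5528.5$)
$\frac{q{\left(-120 \right)}}{F} = \frac{3 - -60}{-5066 - 34 \sqrt{185}} = \frac{3 + 60}{-5066 - 34 \sqrt{185}} = \frac{63}{-5066 - 34 \sqrt{185}}$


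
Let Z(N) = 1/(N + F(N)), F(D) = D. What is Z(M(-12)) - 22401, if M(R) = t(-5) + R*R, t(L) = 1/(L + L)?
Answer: -32235034/1439 ≈ -22401.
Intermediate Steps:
t(L) = 1/(2*L)
M(R) = -1/10 + R**2 (M(R) = (1/2)/(-5) + R*R = (1/2)*(-1/5) + R**2 = -1/10 + R**2)
Z(N) = 1/(2*N) (Z(N) = 1/(N + N) = 1/(2*N))
Z(M(-12)) - 22401 = 1/(2*(-1/10 + (-12)**2)) - 22401 = 1/(2*(-1/10 + 144)) - 22401 = 1/(2*(1439/10)) - 22401 = (1/2)*(10/1439) - 22401 = 5/1439 - 22401 = -32235034/1439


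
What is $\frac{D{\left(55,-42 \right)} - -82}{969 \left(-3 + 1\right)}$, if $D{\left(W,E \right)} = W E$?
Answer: $\frac{1114}{969} \approx 1.1496$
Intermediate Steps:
$D{\left(W,E \right)} = E W$
$\frac{D{\left(55,-42 \right)} - -82}{969 \left(-3 + 1\right)} = \frac{\left(-42\right) 55 - -82}{969 \left(-3 + 1\right)} = \frac{-2310 + 82}{969 \left(-2\right)} = - \frac{2228}{-1938} = \left(-2228\right) \left(- \frac{1}{1938}\right) = \frac{1114}{969}$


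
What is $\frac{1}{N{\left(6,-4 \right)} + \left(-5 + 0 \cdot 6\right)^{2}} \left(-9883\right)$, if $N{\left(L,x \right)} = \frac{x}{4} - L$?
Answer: $- \frac{9883}{18} \approx -549.06$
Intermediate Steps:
$N{\left(L,x \right)} = - L + \frac{x}{4}$ ($N{\left(L,x \right)} = x \frac{1}{4} - L = \frac{x}{4} - L = - L + \frac{x}{4}$)
$\frac{1}{N{\left(6,-4 \right)} + \left(-5 + 0 \cdot 6\right)^{2}} \left(-9883\right) = \frac{1}{\left(\left(-1\right) 6 + \frac{1}{4} \left(-4\right)\right) + \left(-5 + 0 \cdot 6\right)^{2}} \left(-9883\right) = \frac{1}{\left(-6 - 1\right) + \left(-5 + 0\right)^{2}} \left(-9883\right) = \frac{1}{-7 + \left(-5\right)^{2}} \left(-9883\right) = \frac{1}{-7 + 25} \left(-9883\right) = \frac{1}{18} \left(-9883\right) = - \frac{9883}{18}$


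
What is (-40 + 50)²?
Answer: 100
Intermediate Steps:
(-40 + 50)² = 10² = 100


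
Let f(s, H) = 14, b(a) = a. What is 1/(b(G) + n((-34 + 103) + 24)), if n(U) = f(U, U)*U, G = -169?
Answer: 1/1133 ≈ 0.00088261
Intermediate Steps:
n(U) = 14*U
1/(b(G) + n((-34 + 103) + 24)) = 1/(-169 + 14*((-34 + 103) + 24)) = 1/(-169 + 14*(69 + 24)) = 1/(-169 + 14*93) = 1/(-169 + 1302) = 1/1133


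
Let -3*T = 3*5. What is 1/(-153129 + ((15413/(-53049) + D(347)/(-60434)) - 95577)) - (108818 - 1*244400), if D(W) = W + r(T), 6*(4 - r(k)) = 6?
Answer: 54052696263905133075/398671625035094 ≈ 1.3558e+5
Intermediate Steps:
T = -5 ≈ -5.0000
r(k) = 3 (r(k) = 4 - 1/6*6 = 4 - 1 = 3)
D(W) = 3 + W (D(W) = W + 3 = 3 + W)
1/(-153129 + ((15413/(-53049) + D(347)/(-60434)) - 95577)) - (108818 - 1*244400) = 1/(-153129 + ((15413/(-53049) + (3 + 347)/(-60434)) - 95577)) - (108818 - 1*244400) = 1/(-153129 + ((15413*(-1/53049) + 350*(-1/60434)) - 95577)) - (108818 - 244400) = 1/(-153129 + ((-15413/53049 - 175/30217) - 95577)) - 1*(-135582) = 1/(-153129 + (-475018196/1602981633 - 95577)) + 135582 = 1/(-153129 - 153208650555437/1602981633) + 135582 = 1/(-398671625035094/1602981633) + 135582 = -1602981633/398671625035094 + 135582 = 54052696263905133075/398671625035094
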